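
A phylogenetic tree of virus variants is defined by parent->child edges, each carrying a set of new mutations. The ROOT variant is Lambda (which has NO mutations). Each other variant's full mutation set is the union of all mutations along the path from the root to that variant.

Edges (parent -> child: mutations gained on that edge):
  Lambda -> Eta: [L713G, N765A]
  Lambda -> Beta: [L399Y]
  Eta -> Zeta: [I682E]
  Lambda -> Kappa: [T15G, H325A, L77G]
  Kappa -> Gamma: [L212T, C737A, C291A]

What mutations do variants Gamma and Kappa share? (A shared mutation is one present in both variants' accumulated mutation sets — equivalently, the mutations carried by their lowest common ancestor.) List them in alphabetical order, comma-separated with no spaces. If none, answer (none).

Answer: H325A,L77G,T15G

Derivation:
Accumulating mutations along path to Gamma:
  At Lambda: gained [] -> total []
  At Kappa: gained ['T15G', 'H325A', 'L77G'] -> total ['H325A', 'L77G', 'T15G']
  At Gamma: gained ['L212T', 'C737A', 'C291A'] -> total ['C291A', 'C737A', 'H325A', 'L212T', 'L77G', 'T15G']
Mutations(Gamma) = ['C291A', 'C737A', 'H325A', 'L212T', 'L77G', 'T15G']
Accumulating mutations along path to Kappa:
  At Lambda: gained [] -> total []
  At Kappa: gained ['T15G', 'H325A', 'L77G'] -> total ['H325A', 'L77G', 'T15G']
Mutations(Kappa) = ['H325A', 'L77G', 'T15G']
Intersection: ['C291A', 'C737A', 'H325A', 'L212T', 'L77G', 'T15G'] ∩ ['H325A', 'L77G', 'T15G'] = ['H325A', 'L77G', 'T15G']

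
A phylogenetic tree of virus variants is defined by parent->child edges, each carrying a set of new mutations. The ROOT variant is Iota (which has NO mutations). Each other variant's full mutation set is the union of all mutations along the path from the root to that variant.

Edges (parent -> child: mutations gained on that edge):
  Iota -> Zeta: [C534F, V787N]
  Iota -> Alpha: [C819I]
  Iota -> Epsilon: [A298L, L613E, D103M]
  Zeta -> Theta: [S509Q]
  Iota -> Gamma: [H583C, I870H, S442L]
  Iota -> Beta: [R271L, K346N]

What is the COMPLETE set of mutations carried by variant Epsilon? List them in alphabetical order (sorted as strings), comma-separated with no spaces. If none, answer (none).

At Iota: gained [] -> total []
At Epsilon: gained ['A298L', 'L613E', 'D103M'] -> total ['A298L', 'D103M', 'L613E']

Answer: A298L,D103M,L613E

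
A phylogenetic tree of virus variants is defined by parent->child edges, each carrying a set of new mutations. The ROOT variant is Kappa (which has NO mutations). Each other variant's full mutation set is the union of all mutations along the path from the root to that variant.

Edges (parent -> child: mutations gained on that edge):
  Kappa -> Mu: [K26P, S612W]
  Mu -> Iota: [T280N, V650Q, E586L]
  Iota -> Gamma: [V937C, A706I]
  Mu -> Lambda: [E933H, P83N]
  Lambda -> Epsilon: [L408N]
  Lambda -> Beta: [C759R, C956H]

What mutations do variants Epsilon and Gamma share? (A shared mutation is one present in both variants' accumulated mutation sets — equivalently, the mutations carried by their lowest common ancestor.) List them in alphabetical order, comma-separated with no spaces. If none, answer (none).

Accumulating mutations along path to Epsilon:
  At Kappa: gained [] -> total []
  At Mu: gained ['K26P', 'S612W'] -> total ['K26P', 'S612W']
  At Lambda: gained ['E933H', 'P83N'] -> total ['E933H', 'K26P', 'P83N', 'S612W']
  At Epsilon: gained ['L408N'] -> total ['E933H', 'K26P', 'L408N', 'P83N', 'S612W']
Mutations(Epsilon) = ['E933H', 'K26P', 'L408N', 'P83N', 'S612W']
Accumulating mutations along path to Gamma:
  At Kappa: gained [] -> total []
  At Mu: gained ['K26P', 'S612W'] -> total ['K26P', 'S612W']
  At Iota: gained ['T280N', 'V650Q', 'E586L'] -> total ['E586L', 'K26P', 'S612W', 'T280N', 'V650Q']
  At Gamma: gained ['V937C', 'A706I'] -> total ['A706I', 'E586L', 'K26P', 'S612W', 'T280N', 'V650Q', 'V937C']
Mutations(Gamma) = ['A706I', 'E586L', 'K26P', 'S612W', 'T280N', 'V650Q', 'V937C']
Intersection: ['E933H', 'K26P', 'L408N', 'P83N', 'S612W'] ∩ ['A706I', 'E586L', 'K26P', 'S612W', 'T280N', 'V650Q', 'V937C'] = ['K26P', 'S612W']

Answer: K26P,S612W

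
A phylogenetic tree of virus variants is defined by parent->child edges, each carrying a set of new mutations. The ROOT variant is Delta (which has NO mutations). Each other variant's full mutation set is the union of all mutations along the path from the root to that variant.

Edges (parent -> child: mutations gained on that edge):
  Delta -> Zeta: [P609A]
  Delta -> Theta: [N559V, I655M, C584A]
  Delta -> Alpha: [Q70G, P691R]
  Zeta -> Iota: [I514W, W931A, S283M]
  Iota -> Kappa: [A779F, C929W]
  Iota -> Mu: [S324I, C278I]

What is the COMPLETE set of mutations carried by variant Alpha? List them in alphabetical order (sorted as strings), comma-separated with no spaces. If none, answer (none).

Answer: P691R,Q70G

Derivation:
At Delta: gained [] -> total []
At Alpha: gained ['Q70G', 'P691R'] -> total ['P691R', 'Q70G']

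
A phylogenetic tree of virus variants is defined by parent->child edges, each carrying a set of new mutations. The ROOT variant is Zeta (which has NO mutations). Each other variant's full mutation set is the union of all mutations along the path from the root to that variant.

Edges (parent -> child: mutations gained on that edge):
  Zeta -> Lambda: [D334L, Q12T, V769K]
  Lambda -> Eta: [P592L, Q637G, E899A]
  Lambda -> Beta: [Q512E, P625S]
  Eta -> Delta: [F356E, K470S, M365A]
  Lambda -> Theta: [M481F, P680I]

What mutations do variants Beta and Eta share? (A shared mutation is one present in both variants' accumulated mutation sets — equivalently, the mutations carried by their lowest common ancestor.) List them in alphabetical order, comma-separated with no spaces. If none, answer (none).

Answer: D334L,Q12T,V769K

Derivation:
Accumulating mutations along path to Beta:
  At Zeta: gained [] -> total []
  At Lambda: gained ['D334L', 'Q12T', 'V769K'] -> total ['D334L', 'Q12T', 'V769K']
  At Beta: gained ['Q512E', 'P625S'] -> total ['D334L', 'P625S', 'Q12T', 'Q512E', 'V769K']
Mutations(Beta) = ['D334L', 'P625S', 'Q12T', 'Q512E', 'V769K']
Accumulating mutations along path to Eta:
  At Zeta: gained [] -> total []
  At Lambda: gained ['D334L', 'Q12T', 'V769K'] -> total ['D334L', 'Q12T', 'V769K']
  At Eta: gained ['P592L', 'Q637G', 'E899A'] -> total ['D334L', 'E899A', 'P592L', 'Q12T', 'Q637G', 'V769K']
Mutations(Eta) = ['D334L', 'E899A', 'P592L', 'Q12T', 'Q637G', 'V769K']
Intersection: ['D334L', 'P625S', 'Q12T', 'Q512E', 'V769K'] ∩ ['D334L', 'E899A', 'P592L', 'Q12T', 'Q637G', 'V769K'] = ['D334L', 'Q12T', 'V769K']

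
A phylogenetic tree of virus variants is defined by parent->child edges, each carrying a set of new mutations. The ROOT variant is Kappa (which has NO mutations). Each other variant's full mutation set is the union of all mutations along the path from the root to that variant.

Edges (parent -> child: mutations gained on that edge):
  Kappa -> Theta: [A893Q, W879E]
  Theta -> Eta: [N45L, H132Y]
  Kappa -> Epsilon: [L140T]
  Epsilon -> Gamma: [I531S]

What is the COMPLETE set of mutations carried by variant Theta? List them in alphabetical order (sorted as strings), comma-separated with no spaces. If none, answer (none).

Answer: A893Q,W879E

Derivation:
At Kappa: gained [] -> total []
At Theta: gained ['A893Q', 'W879E'] -> total ['A893Q', 'W879E']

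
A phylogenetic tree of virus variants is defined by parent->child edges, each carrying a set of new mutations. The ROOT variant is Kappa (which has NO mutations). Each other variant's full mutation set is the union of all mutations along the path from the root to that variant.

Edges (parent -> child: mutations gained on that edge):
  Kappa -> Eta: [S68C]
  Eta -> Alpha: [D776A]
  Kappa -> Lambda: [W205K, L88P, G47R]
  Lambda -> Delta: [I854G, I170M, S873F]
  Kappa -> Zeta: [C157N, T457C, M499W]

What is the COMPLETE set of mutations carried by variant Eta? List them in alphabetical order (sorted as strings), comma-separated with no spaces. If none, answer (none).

At Kappa: gained [] -> total []
At Eta: gained ['S68C'] -> total ['S68C']

Answer: S68C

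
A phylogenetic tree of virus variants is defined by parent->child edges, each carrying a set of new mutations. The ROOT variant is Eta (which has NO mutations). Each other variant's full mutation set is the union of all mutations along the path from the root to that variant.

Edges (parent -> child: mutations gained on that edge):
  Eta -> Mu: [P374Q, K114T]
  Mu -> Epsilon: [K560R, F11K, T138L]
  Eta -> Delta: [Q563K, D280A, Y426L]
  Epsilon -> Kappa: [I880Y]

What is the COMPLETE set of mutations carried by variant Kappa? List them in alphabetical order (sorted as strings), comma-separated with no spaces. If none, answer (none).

At Eta: gained [] -> total []
At Mu: gained ['P374Q', 'K114T'] -> total ['K114T', 'P374Q']
At Epsilon: gained ['K560R', 'F11K', 'T138L'] -> total ['F11K', 'K114T', 'K560R', 'P374Q', 'T138L']
At Kappa: gained ['I880Y'] -> total ['F11K', 'I880Y', 'K114T', 'K560R', 'P374Q', 'T138L']

Answer: F11K,I880Y,K114T,K560R,P374Q,T138L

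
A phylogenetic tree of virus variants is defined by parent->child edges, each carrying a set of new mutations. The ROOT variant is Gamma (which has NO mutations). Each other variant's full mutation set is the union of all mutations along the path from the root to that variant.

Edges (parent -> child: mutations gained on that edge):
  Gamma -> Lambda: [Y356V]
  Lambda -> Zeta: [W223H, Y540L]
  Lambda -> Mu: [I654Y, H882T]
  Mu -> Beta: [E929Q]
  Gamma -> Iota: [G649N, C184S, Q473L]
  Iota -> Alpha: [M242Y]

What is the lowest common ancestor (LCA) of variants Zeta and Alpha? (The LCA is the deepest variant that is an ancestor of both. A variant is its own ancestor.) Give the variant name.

Path from root to Zeta: Gamma -> Lambda -> Zeta
  ancestors of Zeta: {Gamma, Lambda, Zeta}
Path from root to Alpha: Gamma -> Iota -> Alpha
  ancestors of Alpha: {Gamma, Iota, Alpha}
Common ancestors: {Gamma}
Walk up from Alpha: Alpha (not in ancestors of Zeta), Iota (not in ancestors of Zeta), Gamma (in ancestors of Zeta)
Deepest common ancestor (LCA) = Gamma

Answer: Gamma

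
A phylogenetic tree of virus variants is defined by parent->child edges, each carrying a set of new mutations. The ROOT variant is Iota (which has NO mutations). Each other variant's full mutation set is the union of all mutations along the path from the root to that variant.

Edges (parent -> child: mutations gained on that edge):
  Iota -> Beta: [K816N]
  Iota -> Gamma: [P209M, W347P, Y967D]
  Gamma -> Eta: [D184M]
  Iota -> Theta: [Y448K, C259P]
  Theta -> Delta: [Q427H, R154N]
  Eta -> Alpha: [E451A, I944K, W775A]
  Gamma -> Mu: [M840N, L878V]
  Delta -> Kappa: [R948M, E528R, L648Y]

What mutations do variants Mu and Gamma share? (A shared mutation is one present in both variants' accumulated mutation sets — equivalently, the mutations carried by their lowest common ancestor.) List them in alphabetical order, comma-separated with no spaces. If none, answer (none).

Answer: P209M,W347P,Y967D

Derivation:
Accumulating mutations along path to Mu:
  At Iota: gained [] -> total []
  At Gamma: gained ['P209M', 'W347P', 'Y967D'] -> total ['P209M', 'W347P', 'Y967D']
  At Mu: gained ['M840N', 'L878V'] -> total ['L878V', 'M840N', 'P209M', 'W347P', 'Y967D']
Mutations(Mu) = ['L878V', 'M840N', 'P209M', 'W347P', 'Y967D']
Accumulating mutations along path to Gamma:
  At Iota: gained [] -> total []
  At Gamma: gained ['P209M', 'W347P', 'Y967D'] -> total ['P209M', 'W347P', 'Y967D']
Mutations(Gamma) = ['P209M', 'W347P', 'Y967D']
Intersection: ['L878V', 'M840N', 'P209M', 'W347P', 'Y967D'] ∩ ['P209M', 'W347P', 'Y967D'] = ['P209M', 'W347P', 'Y967D']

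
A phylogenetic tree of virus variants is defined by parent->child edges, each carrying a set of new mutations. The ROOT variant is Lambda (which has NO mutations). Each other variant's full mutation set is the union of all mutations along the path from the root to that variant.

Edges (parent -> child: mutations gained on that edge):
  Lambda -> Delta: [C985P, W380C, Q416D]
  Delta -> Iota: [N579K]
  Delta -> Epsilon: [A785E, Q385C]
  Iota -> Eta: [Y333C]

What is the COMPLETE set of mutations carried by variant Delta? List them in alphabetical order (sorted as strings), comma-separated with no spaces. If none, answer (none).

At Lambda: gained [] -> total []
At Delta: gained ['C985P', 'W380C', 'Q416D'] -> total ['C985P', 'Q416D', 'W380C']

Answer: C985P,Q416D,W380C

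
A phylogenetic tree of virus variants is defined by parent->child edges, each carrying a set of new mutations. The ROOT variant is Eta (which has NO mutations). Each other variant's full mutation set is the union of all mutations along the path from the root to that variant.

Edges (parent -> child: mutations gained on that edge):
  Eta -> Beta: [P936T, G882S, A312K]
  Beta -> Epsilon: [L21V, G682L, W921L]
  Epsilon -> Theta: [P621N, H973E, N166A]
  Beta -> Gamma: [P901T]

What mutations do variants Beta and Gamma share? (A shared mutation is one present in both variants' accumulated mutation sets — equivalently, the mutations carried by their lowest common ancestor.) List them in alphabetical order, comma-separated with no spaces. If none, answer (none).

Accumulating mutations along path to Beta:
  At Eta: gained [] -> total []
  At Beta: gained ['P936T', 'G882S', 'A312K'] -> total ['A312K', 'G882S', 'P936T']
Mutations(Beta) = ['A312K', 'G882S', 'P936T']
Accumulating mutations along path to Gamma:
  At Eta: gained [] -> total []
  At Beta: gained ['P936T', 'G882S', 'A312K'] -> total ['A312K', 'G882S', 'P936T']
  At Gamma: gained ['P901T'] -> total ['A312K', 'G882S', 'P901T', 'P936T']
Mutations(Gamma) = ['A312K', 'G882S', 'P901T', 'P936T']
Intersection: ['A312K', 'G882S', 'P936T'] ∩ ['A312K', 'G882S', 'P901T', 'P936T'] = ['A312K', 'G882S', 'P936T']

Answer: A312K,G882S,P936T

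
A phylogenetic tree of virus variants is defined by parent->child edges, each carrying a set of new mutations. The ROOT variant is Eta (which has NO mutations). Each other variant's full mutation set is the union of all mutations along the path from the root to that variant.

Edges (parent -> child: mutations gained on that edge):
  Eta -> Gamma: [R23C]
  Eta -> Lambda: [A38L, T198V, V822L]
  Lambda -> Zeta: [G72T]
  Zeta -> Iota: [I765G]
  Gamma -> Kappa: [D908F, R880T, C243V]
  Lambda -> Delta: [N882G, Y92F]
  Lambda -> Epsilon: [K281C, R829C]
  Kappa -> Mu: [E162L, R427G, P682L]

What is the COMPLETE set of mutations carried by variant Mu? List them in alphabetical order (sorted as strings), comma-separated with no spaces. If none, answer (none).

Answer: C243V,D908F,E162L,P682L,R23C,R427G,R880T

Derivation:
At Eta: gained [] -> total []
At Gamma: gained ['R23C'] -> total ['R23C']
At Kappa: gained ['D908F', 'R880T', 'C243V'] -> total ['C243V', 'D908F', 'R23C', 'R880T']
At Mu: gained ['E162L', 'R427G', 'P682L'] -> total ['C243V', 'D908F', 'E162L', 'P682L', 'R23C', 'R427G', 'R880T']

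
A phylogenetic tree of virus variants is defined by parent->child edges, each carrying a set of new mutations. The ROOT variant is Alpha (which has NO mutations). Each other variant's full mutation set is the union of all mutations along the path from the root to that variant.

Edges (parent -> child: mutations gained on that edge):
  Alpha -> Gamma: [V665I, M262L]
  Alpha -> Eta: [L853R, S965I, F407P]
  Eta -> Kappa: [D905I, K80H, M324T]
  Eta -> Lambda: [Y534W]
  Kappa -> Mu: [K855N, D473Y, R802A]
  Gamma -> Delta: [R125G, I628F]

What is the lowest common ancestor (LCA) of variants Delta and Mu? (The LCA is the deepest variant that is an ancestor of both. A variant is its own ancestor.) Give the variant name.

Path from root to Delta: Alpha -> Gamma -> Delta
  ancestors of Delta: {Alpha, Gamma, Delta}
Path from root to Mu: Alpha -> Eta -> Kappa -> Mu
  ancestors of Mu: {Alpha, Eta, Kappa, Mu}
Common ancestors: {Alpha}
Walk up from Mu: Mu (not in ancestors of Delta), Kappa (not in ancestors of Delta), Eta (not in ancestors of Delta), Alpha (in ancestors of Delta)
Deepest common ancestor (LCA) = Alpha

Answer: Alpha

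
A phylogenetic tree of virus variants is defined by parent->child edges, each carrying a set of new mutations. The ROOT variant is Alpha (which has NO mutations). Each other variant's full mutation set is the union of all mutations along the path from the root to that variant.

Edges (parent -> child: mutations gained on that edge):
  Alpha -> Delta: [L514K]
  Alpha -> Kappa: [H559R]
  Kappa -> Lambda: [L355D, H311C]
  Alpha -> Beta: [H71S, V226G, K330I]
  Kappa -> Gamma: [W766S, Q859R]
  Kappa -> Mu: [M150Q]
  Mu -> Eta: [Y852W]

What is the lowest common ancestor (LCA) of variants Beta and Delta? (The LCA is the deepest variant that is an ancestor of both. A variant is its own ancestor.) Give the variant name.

Path from root to Beta: Alpha -> Beta
  ancestors of Beta: {Alpha, Beta}
Path from root to Delta: Alpha -> Delta
  ancestors of Delta: {Alpha, Delta}
Common ancestors: {Alpha}
Walk up from Delta: Delta (not in ancestors of Beta), Alpha (in ancestors of Beta)
Deepest common ancestor (LCA) = Alpha

Answer: Alpha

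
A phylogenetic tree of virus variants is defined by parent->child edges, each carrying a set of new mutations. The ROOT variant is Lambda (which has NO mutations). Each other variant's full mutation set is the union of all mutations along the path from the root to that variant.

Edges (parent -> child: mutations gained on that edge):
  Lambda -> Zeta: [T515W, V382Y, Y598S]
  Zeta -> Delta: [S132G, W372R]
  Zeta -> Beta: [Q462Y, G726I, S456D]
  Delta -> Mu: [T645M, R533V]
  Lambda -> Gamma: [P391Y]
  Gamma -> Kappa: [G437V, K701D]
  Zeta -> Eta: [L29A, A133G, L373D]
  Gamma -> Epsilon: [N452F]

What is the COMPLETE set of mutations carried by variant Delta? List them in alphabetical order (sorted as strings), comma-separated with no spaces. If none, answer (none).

At Lambda: gained [] -> total []
At Zeta: gained ['T515W', 'V382Y', 'Y598S'] -> total ['T515W', 'V382Y', 'Y598S']
At Delta: gained ['S132G', 'W372R'] -> total ['S132G', 'T515W', 'V382Y', 'W372R', 'Y598S']

Answer: S132G,T515W,V382Y,W372R,Y598S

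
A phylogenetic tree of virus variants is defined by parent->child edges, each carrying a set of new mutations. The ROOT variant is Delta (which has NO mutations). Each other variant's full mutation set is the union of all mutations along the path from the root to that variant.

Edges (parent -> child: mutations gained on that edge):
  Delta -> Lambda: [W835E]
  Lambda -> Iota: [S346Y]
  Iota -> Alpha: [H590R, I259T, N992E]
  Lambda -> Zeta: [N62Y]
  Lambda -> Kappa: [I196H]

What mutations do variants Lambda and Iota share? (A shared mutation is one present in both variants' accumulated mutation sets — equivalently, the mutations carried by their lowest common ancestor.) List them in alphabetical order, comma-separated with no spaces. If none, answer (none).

Answer: W835E

Derivation:
Accumulating mutations along path to Lambda:
  At Delta: gained [] -> total []
  At Lambda: gained ['W835E'] -> total ['W835E']
Mutations(Lambda) = ['W835E']
Accumulating mutations along path to Iota:
  At Delta: gained [] -> total []
  At Lambda: gained ['W835E'] -> total ['W835E']
  At Iota: gained ['S346Y'] -> total ['S346Y', 'W835E']
Mutations(Iota) = ['S346Y', 'W835E']
Intersection: ['W835E'] ∩ ['S346Y', 'W835E'] = ['W835E']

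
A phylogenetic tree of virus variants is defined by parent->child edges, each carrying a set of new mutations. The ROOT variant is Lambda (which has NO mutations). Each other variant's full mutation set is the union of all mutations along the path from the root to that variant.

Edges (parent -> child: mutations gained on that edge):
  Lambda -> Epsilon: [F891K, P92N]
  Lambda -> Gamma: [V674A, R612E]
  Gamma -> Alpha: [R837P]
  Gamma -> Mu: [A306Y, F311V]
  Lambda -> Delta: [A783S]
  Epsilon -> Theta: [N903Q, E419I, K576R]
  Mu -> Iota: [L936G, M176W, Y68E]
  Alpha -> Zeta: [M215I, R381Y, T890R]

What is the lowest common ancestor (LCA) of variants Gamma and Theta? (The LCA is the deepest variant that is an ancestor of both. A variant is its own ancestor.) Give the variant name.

Path from root to Gamma: Lambda -> Gamma
  ancestors of Gamma: {Lambda, Gamma}
Path from root to Theta: Lambda -> Epsilon -> Theta
  ancestors of Theta: {Lambda, Epsilon, Theta}
Common ancestors: {Lambda}
Walk up from Theta: Theta (not in ancestors of Gamma), Epsilon (not in ancestors of Gamma), Lambda (in ancestors of Gamma)
Deepest common ancestor (LCA) = Lambda

Answer: Lambda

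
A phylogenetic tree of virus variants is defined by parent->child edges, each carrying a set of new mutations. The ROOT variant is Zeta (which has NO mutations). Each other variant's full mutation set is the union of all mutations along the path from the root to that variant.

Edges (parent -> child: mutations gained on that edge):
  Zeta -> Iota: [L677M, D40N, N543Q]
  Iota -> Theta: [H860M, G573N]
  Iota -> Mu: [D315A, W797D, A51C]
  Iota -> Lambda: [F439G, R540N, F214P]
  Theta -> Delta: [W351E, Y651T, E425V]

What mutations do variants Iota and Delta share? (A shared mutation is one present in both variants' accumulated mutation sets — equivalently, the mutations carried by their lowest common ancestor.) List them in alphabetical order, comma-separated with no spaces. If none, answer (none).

Answer: D40N,L677M,N543Q

Derivation:
Accumulating mutations along path to Iota:
  At Zeta: gained [] -> total []
  At Iota: gained ['L677M', 'D40N', 'N543Q'] -> total ['D40N', 'L677M', 'N543Q']
Mutations(Iota) = ['D40N', 'L677M', 'N543Q']
Accumulating mutations along path to Delta:
  At Zeta: gained [] -> total []
  At Iota: gained ['L677M', 'D40N', 'N543Q'] -> total ['D40N', 'L677M', 'N543Q']
  At Theta: gained ['H860M', 'G573N'] -> total ['D40N', 'G573N', 'H860M', 'L677M', 'N543Q']
  At Delta: gained ['W351E', 'Y651T', 'E425V'] -> total ['D40N', 'E425V', 'G573N', 'H860M', 'L677M', 'N543Q', 'W351E', 'Y651T']
Mutations(Delta) = ['D40N', 'E425V', 'G573N', 'H860M', 'L677M', 'N543Q', 'W351E', 'Y651T']
Intersection: ['D40N', 'L677M', 'N543Q'] ∩ ['D40N', 'E425V', 'G573N', 'H860M', 'L677M', 'N543Q', 'W351E', 'Y651T'] = ['D40N', 'L677M', 'N543Q']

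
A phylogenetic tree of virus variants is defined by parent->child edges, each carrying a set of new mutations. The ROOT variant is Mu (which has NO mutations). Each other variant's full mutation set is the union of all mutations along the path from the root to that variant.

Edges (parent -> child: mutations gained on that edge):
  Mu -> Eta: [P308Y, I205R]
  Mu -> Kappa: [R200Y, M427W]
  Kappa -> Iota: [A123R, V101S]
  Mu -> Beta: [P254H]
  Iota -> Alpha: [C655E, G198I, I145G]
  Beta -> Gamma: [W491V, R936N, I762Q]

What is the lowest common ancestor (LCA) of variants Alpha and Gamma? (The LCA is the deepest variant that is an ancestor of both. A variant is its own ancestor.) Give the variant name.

Path from root to Alpha: Mu -> Kappa -> Iota -> Alpha
  ancestors of Alpha: {Mu, Kappa, Iota, Alpha}
Path from root to Gamma: Mu -> Beta -> Gamma
  ancestors of Gamma: {Mu, Beta, Gamma}
Common ancestors: {Mu}
Walk up from Gamma: Gamma (not in ancestors of Alpha), Beta (not in ancestors of Alpha), Mu (in ancestors of Alpha)
Deepest common ancestor (LCA) = Mu

Answer: Mu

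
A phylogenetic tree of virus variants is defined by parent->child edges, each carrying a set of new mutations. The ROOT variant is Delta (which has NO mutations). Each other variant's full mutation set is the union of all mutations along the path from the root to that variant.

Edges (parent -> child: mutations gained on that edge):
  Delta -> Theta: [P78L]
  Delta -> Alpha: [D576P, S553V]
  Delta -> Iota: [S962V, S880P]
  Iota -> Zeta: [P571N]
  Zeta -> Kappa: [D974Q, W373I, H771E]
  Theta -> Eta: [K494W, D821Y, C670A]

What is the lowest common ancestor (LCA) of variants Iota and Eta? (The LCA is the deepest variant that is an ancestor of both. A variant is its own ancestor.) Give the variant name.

Path from root to Iota: Delta -> Iota
  ancestors of Iota: {Delta, Iota}
Path from root to Eta: Delta -> Theta -> Eta
  ancestors of Eta: {Delta, Theta, Eta}
Common ancestors: {Delta}
Walk up from Eta: Eta (not in ancestors of Iota), Theta (not in ancestors of Iota), Delta (in ancestors of Iota)
Deepest common ancestor (LCA) = Delta

Answer: Delta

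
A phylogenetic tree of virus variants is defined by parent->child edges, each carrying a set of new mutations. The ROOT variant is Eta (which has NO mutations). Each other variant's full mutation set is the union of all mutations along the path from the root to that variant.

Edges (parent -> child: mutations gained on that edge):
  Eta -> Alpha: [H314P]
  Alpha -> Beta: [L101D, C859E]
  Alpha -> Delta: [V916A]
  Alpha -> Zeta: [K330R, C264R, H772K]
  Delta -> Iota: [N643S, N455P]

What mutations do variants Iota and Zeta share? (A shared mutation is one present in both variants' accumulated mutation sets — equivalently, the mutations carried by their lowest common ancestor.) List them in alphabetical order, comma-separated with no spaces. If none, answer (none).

Accumulating mutations along path to Iota:
  At Eta: gained [] -> total []
  At Alpha: gained ['H314P'] -> total ['H314P']
  At Delta: gained ['V916A'] -> total ['H314P', 'V916A']
  At Iota: gained ['N643S', 'N455P'] -> total ['H314P', 'N455P', 'N643S', 'V916A']
Mutations(Iota) = ['H314P', 'N455P', 'N643S', 'V916A']
Accumulating mutations along path to Zeta:
  At Eta: gained [] -> total []
  At Alpha: gained ['H314P'] -> total ['H314P']
  At Zeta: gained ['K330R', 'C264R', 'H772K'] -> total ['C264R', 'H314P', 'H772K', 'K330R']
Mutations(Zeta) = ['C264R', 'H314P', 'H772K', 'K330R']
Intersection: ['H314P', 'N455P', 'N643S', 'V916A'] ∩ ['C264R', 'H314P', 'H772K', 'K330R'] = ['H314P']

Answer: H314P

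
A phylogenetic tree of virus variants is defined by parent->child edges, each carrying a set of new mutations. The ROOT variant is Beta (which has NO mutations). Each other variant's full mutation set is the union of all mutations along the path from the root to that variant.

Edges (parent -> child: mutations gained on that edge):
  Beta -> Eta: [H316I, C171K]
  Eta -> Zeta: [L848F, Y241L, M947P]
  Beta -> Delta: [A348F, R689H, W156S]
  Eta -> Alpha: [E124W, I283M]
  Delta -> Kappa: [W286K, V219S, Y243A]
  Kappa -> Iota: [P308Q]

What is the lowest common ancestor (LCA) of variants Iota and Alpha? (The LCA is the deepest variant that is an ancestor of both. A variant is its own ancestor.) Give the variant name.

Answer: Beta

Derivation:
Path from root to Iota: Beta -> Delta -> Kappa -> Iota
  ancestors of Iota: {Beta, Delta, Kappa, Iota}
Path from root to Alpha: Beta -> Eta -> Alpha
  ancestors of Alpha: {Beta, Eta, Alpha}
Common ancestors: {Beta}
Walk up from Alpha: Alpha (not in ancestors of Iota), Eta (not in ancestors of Iota), Beta (in ancestors of Iota)
Deepest common ancestor (LCA) = Beta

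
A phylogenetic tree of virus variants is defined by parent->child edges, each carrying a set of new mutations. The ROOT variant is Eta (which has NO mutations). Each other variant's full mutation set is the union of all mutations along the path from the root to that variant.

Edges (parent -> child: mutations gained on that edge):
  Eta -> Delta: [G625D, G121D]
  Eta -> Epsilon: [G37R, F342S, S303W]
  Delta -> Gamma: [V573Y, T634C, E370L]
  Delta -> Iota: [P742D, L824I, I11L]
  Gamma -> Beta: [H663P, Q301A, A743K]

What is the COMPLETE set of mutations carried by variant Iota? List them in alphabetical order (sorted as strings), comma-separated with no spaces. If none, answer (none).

At Eta: gained [] -> total []
At Delta: gained ['G625D', 'G121D'] -> total ['G121D', 'G625D']
At Iota: gained ['P742D', 'L824I', 'I11L'] -> total ['G121D', 'G625D', 'I11L', 'L824I', 'P742D']

Answer: G121D,G625D,I11L,L824I,P742D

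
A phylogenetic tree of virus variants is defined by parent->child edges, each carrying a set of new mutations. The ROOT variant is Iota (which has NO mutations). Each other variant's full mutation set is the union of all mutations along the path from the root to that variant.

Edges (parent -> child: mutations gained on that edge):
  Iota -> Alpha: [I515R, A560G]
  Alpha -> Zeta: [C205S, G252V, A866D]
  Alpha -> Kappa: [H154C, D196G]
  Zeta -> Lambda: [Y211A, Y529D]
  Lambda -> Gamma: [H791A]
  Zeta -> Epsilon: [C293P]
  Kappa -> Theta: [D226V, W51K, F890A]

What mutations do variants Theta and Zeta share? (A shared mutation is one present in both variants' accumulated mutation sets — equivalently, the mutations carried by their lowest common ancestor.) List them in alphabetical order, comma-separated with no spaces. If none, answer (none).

Answer: A560G,I515R

Derivation:
Accumulating mutations along path to Theta:
  At Iota: gained [] -> total []
  At Alpha: gained ['I515R', 'A560G'] -> total ['A560G', 'I515R']
  At Kappa: gained ['H154C', 'D196G'] -> total ['A560G', 'D196G', 'H154C', 'I515R']
  At Theta: gained ['D226V', 'W51K', 'F890A'] -> total ['A560G', 'D196G', 'D226V', 'F890A', 'H154C', 'I515R', 'W51K']
Mutations(Theta) = ['A560G', 'D196G', 'D226V', 'F890A', 'H154C', 'I515R', 'W51K']
Accumulating mutations along path to Zeta:
  At Iota: gained [] -> total []
  At Alpha: gained ['I515R', 'A560G'] -> total ['A560G', 'I515R']
  At Zeta: gained ['C205S', 'G252V', 'A866D'] -> total ['A560G', 'A866D', 'C205S', 'G252V', 'I515R']
Mutations(Zeta) = ['A560G', 'A866D', 'C205S', 'G252V', 'I515R']
Intersection: ['A560G', 'D196G', 'D226V', 'F890A', 'H154C', 'I515R', 'W51K'] ∩ ['A560G', 'A866D', 'C205S', 'G252V', 'I515R'] = ['A560G', 'I515R']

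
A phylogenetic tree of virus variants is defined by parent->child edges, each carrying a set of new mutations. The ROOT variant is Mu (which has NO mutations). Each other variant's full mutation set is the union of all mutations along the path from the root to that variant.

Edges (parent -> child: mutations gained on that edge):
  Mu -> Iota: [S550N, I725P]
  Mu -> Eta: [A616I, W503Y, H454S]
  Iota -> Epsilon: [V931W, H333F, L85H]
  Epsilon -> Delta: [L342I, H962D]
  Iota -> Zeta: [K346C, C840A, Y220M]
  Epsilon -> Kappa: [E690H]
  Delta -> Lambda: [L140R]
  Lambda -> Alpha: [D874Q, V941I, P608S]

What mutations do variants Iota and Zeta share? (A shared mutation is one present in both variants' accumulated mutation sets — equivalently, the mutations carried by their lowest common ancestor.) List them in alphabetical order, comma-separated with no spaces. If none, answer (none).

Answer: I725P,S550N

Derivation:
Accumulating mutations along path to Iota:
  At Mu: gained [] -> total []
  At Iota: gained ['S550N', 'I725P'] -> total ['I725P', 'S550N']
Mutations(Iota) = ['I725P', 'S550N']
Accumulating mutations along path to Zeta:
  At Mu: gained [] -> total []
  At Iota: gained ['S550N', 'I725P'] -> total ['I725P', 'S550N']
  At Zeta: gained ['K346C', 'C840A', 'Y220M'] -> total ['C840A', 'I725P', 'K346C', 'S550N', 'Y220M']
Mutations(Zeta) = ['C840A', 'I725P', 'K346C', 'S550N', 'Y220M']
Intersection: ['I725P', 'S550N'] ∩ ['C840A', 'I725P', 'K346C', 'S550N', 'Y220M'] = ['I725P', 'S550N']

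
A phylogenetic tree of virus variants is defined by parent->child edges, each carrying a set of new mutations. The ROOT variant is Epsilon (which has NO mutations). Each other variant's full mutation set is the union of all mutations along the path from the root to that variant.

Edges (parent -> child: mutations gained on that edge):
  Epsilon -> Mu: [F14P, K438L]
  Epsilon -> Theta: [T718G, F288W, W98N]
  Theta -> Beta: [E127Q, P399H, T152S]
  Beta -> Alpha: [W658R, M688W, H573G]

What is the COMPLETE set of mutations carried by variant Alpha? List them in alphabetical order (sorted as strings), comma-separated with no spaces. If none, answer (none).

Answer: E127Q,F288W,H573G,M688W,P399H,T152S,T718G,W658R,W98N

Derivation:
At Epsilon: gained [] -> total []
At Theta: gained ['T718G', 'F288W', 'W98N'] -> total ['F288W', 'T718G', 'W98N']
At Beta: gained ['E127Q', 'P399H', 'T152S'] -> total ['E127Q', 'F288W', 'P399H', 'T152S', 'T718G', 'W98N']
At Alpha: gained ['W658R', 'M688W', 'H573G'] -> total ['E127Q', 'F288W', 'H573G', 'M688W', 'P399H', 'T152S', 'T718G', 'W658R', 'W98N']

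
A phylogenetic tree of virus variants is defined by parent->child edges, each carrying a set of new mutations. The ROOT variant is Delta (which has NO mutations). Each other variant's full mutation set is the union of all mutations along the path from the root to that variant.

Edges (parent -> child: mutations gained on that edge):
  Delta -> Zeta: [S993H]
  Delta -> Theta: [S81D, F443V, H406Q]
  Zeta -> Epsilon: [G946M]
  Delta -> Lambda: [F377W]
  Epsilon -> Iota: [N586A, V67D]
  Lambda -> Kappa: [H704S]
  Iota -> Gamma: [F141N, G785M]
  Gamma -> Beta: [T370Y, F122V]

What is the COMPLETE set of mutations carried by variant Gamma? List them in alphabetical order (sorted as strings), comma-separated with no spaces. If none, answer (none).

At Delta: gained [] -> total []
At Zeta: gained ['S993H'] -> total ['S993H']
At Epsilon: gained ['G946M'] -> total ['G946M', 'S993H']
At Iota: gained ['N586A', 'V67D'] -> total ['G946M', 'N586A', 'S993H', 'V67D']
At Gamma: gained ['F141N', 'G785M'] -> total ['F141N', 'G785M', 'G946M', 'N586A', 'S993H', 'V67D']

Answer: F141N,G785M,G946M,N586A,S993H,V67D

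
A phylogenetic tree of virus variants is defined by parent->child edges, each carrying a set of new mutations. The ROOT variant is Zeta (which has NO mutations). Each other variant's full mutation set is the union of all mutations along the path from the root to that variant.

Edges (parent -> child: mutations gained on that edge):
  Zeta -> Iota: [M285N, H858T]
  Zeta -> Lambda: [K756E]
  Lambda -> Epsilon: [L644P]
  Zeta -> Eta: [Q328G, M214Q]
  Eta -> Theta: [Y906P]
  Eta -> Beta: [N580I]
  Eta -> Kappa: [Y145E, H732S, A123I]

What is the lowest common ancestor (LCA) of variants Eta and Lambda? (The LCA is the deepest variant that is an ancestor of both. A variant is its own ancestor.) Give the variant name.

Answer: Zeta

Derivation:
Path from root to Eta: Zeta -> Eta
  ancestors of Eta: {Zeta, Eta}
Path from root to Lambda: Zeta -> Lambda
  ancestors of Lambda: {Zeta, Lambda}
Common ancestors: {Zeta}
Walk up from Lambda: Lambda (not in ancestors of Eta), Zeta (in ancestors of Eta)
Deepest common ancestor (LCA) = Zeta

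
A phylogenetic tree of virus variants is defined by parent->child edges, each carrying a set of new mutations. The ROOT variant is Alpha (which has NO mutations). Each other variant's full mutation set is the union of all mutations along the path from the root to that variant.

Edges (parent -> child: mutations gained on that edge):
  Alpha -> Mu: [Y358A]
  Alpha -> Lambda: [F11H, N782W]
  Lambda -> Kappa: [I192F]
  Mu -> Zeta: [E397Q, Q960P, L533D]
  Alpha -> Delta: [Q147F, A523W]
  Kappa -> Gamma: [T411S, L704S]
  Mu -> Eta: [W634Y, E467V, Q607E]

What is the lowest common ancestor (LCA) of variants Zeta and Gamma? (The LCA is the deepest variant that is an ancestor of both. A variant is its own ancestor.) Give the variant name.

Answer: Alpha

Derivation:
Path from root to Zeta: Alpha -> Mu -> Zeta
  ancestors of Zeta: {Alpha, Mu, Zeta}
Path from root to Gamma: Alpha -> Lambda -> Kappa -> Gamma
  ancestors of Gamma: {Alpha, Lambda, Kappa, Gamma}
Common ancestors: {Alpha}
Walk up from Gamma: Gamma (not in ancestors of Zeta), Kappa (not in ancestors of Zeta), Lambda (not in ancestors of Zeta), Alpha (in ancestors of Zeta)
Deepest common ancestor (LCA) = Alpha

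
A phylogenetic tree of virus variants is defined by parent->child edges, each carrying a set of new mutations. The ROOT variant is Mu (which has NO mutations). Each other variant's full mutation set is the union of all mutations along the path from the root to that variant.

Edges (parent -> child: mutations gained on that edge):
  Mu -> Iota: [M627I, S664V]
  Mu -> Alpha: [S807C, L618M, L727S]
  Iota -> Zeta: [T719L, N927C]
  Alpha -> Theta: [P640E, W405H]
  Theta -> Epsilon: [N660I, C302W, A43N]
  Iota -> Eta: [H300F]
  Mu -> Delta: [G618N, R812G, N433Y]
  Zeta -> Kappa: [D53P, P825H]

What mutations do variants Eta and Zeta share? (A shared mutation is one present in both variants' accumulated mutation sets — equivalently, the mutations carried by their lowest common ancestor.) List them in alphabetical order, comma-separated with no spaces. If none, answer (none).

Accumulating mutations along path to Eta:
  At Mu: gained [] -> total []
  At Iota: gained ['M627I', 'S664V'] -> total ['M627I', 'S664V']
  At Eta: gained ['H300F'] -> total ['H300F', 'M627I', 'S664V']
Mutations(Eta) = ['H300F', 'M627I', 'S664V']
Accumulating mutations along path to Zeta:
  At Mu: gained [] -> total []
  At Iota: gained ['M627I', 'S664V'] -> total ['M627I', 'S664V']
  At Zeta: gained ['T719L', 'N927C'] -> total ['M627I', 'N927C', 'S664V', 'T719L']
Mutations(Zeta) = ['M627I', 'N927C', 'S664V', 'T719L']
Intersection: ['H300F', 'M627I', 'S664V'] ∩ ['M627I', 'N927C', 'S664V', 'T719L'] = ['M627I', 'S664V']

Answer: M627I,S664V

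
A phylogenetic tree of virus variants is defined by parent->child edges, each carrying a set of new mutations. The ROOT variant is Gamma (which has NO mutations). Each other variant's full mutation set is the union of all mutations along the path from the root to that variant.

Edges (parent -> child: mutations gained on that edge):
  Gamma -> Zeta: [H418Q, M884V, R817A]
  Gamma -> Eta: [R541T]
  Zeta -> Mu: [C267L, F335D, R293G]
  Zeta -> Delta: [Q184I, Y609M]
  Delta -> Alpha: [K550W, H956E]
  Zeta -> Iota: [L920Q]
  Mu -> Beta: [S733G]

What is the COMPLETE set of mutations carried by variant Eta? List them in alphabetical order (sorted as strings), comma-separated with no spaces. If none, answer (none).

At Gamma: gained [] -> total []
At Eta: gained ['R541T'] -> total ['R541T']

Answer: R541T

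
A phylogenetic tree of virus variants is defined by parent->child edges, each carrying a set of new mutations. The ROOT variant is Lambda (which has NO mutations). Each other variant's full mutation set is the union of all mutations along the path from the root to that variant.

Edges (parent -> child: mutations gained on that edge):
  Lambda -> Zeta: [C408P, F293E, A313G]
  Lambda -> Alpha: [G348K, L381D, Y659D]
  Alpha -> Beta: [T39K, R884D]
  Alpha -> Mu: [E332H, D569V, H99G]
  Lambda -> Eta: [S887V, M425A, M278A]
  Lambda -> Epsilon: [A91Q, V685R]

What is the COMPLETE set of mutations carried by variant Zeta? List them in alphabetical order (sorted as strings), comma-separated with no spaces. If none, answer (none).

Answer: A313G,C408P,F293E

Derivation:
At Lambda: gained [] -> total []
At Zeta: gained ['C408P', 'F293E', 'A313G'] -> total ['A313G', 'C408P', 'F293E']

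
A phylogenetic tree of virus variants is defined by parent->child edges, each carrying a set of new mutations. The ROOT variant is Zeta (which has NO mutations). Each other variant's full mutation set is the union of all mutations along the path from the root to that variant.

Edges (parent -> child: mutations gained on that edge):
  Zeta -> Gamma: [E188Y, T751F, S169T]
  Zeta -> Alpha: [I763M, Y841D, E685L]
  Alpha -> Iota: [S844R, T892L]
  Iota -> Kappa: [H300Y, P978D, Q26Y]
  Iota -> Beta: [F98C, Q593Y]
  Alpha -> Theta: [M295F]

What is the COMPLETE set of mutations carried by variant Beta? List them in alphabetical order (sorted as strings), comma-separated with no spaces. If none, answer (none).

At Zeta: gained [] -> total []
At Alpha: gained ['I763M', 'Y841D', 'E685L'] -> total ['E685L', 'I763M', 'Y841D']
At Iota: gained ['S844R', 'T892L'] -> total ['E685L', 'I763M', 'S844R', 'T892L', 'Y841D']
At Beta: gained ['F98C', 'Q593Y'] -> total ['E685L', 'F98C', 'I763M', 'Q593Y', 'S844R', 'T892L', 'Y841D']

Answer: E685L,F98C,I763M,Q593Y,S844R,T892L,Y841D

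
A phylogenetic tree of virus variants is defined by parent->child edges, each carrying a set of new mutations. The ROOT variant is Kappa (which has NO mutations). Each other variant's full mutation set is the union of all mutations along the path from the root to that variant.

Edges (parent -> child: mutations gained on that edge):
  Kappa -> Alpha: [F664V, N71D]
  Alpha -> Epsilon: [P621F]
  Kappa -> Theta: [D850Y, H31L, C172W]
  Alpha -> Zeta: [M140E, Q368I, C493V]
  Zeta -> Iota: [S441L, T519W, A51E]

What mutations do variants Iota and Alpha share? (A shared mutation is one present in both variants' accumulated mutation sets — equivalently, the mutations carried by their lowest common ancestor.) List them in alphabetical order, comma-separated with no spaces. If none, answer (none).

Answer: F664V,N71D

Derivation:
Accumulating mutations along path to Iota:
  At Kappa: gained [] -> total []
  At Alpha: gained ['F664V', 'N71D'] -> total ['F664V', 'N71D']
  At Zeta: gained ['M140E', 'Q368I', 'C493V'] -> total ['C493V', 'F664V', 'M140E', 'N71D', 'Q368I']
  At Iota: gained ['S441L', 'T519W', 'A51E'] -> total ['A51E', 'C493V', 'F664V', 'M140E', 'N71D', 'Q368I', 'S441L', 'T519W']
Mutations(Iota) = ['A51E', 'C493V', 'F664V', 'M140E', 'N71D', 'Q368I', 'S441L', 'T519W']
Accumulating mutations along path to Alpha:
  At Kappa: gained [] -> total []
  At Alpha: gained ['F664V', 'N71D'] -> total ['F664V', 'N71D']
Mutations(Alpha) = ['F664V', 'N71D']
Intersection: ['A51E', 'C493V', 'F664V', 'M140E', 'N71D', 'Q368I', 'S441L', 'T519W'] ∩ ['F664V', 'N71D'] = ['F664V', 'N71D']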